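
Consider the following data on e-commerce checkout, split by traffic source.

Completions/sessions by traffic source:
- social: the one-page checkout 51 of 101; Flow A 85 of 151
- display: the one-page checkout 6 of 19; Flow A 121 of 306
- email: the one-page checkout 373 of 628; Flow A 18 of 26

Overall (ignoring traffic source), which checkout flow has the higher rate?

Social: the one-page checkout 51/101 = 50.5%, Flow A 85/151 = 56.3% → Flow A
Display: the one-page checkout 6/19 = 31.6%, Flow A 121/306 = 39.5% → Flow A
Email: the one-page checkout 373/628 = 59.4%, Flow A 18/26 = 69.2% → Flow A
Overall: the one-page checkout 430/748 = 57.5%, Flow A 224/483 = 46.4% → the one-page checkout
(Flow A wins every traffic group but the one-page checkout wins overall — Flow A's sessions skew toward the low-rate display group.)

the one-page checkout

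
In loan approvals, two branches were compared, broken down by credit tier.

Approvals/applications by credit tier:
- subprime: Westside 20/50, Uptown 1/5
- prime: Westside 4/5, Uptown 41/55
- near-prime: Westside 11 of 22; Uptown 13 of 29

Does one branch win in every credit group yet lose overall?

Yes

Subprime: Westside 20/50 = 40.0%, Uptown 1/5 = 20.0% → Westside
Prime: Westside 4/5 = 80.0%, Uptown 41/55 = 74.5% → Westside
Near-prime: Westside 11/22 = 50.0%, Uptown 13/29 = 44.8% → Westside
Overall: Westside 35/77 = 45.5%, Uptown 55/89 = 61.8% → Uptown
Westside wins each credit group but Uptown wins overall — the comparison reverses. Westside's applications skew toward subprime, which has a lower base rate.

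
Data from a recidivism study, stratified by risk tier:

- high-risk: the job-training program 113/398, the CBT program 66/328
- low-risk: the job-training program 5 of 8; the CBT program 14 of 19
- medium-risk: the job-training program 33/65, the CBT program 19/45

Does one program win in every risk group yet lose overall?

No

High-risk: the job-training program 113/398 = 28.4%, the CBT program 66/328 = 20.1% → the job-training program
Low-risk: the job-training program 5/8 = 62.5%, the CBT program 14/19 = 73.7% → the CBT program
Medium-risk: the job-training program 33/65 = 50.8%, the CBT program 19/45 = 42.2% → the job-training program
Overall: the job-training program 151/471 = 32.1%, the CBT program 99/392 = 25.3% → the job-training program
Neither sweeps: the job-training program wins 2 of 3 groups, the CBT program wins 1. The job-training program wins overall but not every group — no Simpson reversal.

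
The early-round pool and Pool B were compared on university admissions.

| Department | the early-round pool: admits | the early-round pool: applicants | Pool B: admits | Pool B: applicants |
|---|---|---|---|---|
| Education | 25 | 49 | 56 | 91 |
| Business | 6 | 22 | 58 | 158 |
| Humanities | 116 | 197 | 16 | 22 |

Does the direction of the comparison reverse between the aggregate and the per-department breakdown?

Yes

Education: the early-round pool 25/49 = 51.0%, Pool B 56/91 = 61.5% → Pool B
Business: the early-round pool 6/22 = 27.3%, Pool B 58/158 = 36.7% → Pool B
Humanities: the early-round pool 116/197 = 58.9%, Pool B 16/22 = 72.7% → Pool B
Overall: the early-round pool 147/268 = 54.9%, Pool B 130/271 = 48.0% → the early-round pool
Pool B wins each department group but the early-round pool wins overall — the comparison reverses. Pool B's applicants skew toward Business, which has a lower base rate.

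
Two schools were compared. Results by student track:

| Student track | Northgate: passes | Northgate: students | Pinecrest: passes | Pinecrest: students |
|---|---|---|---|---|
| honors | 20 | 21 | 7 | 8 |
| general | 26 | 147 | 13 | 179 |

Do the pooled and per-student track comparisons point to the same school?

Yes

Honors: Northgate 20/21 = 95.2%, Pinecrest 7/8 = 87.5% → Northgate
General: Northgate 26/147 = 17.7%, Pinecrest 13/179 = 7.3% → Northgate
Overall: Northgate 46/168 = 27.4%, Pinecrest 20/187 = 10.7% → Northgate
Northgate wins overall and in every student group — no reversal.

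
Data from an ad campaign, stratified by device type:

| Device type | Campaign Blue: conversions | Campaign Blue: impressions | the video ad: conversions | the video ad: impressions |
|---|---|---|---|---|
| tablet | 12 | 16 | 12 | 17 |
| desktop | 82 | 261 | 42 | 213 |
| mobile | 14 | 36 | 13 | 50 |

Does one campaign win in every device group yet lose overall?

Tablet: Campaign Blue 12/16 = 75.0%, the video ad 12/17 = 70.6% → Campaign Blue
Desktop: Campaign Blue 82/261 = 31.4%, the video ad 42/213 = 19.7% → Campaign Blue
Mobile: Campaign Blue 14/36 = 38.9%, the video ad 13/50 = 26.0% → Campaign Blue
Overall: Campaign Blue 108/313 = 34.5%, the video ad 67/280 = 23.9% → Campaign Blue
Campaign Blue wins overall and in every device group — no reversal.

No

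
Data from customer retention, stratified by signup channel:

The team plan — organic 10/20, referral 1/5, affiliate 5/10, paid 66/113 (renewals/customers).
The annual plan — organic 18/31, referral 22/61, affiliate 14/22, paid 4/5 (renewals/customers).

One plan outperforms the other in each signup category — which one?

Organic: the team plan 10/20 = 50.0%, the annual plan 18/31 = 58.1% → the annual plan
Referral: the team plan 1/5 = 20.0%, the annual plan 22/61 = 36.1% → the annual plan
Affiliate: the team plan 5/10 = 50.0%, the annual plan 14/22 = 63.6% → the annual plan
Paid: the team plan 66/113 = 58.4%, the annual plan 4/5 = 80.0% → the annual plan
The annual plan has the higher rate in all 4 groups.

the annual plan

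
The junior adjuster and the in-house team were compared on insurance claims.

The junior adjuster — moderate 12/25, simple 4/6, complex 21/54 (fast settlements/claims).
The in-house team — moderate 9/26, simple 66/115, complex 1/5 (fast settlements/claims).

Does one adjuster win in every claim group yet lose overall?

Yes

Moderate: the junior adjuster 12/25 = 48.0%, the in-house team 9/26 = 34.6% → the junior adjuster
Simple: the junior adjuster 4/6 = 66.7%, the in-house team 66/115 = 57.4% → the junior adjuster
Complex: the junior adjuster 21/54 = 38.9%, the in-house team 1/5 = 20.0% → the junior adjuster
Overall: the junior adjuster 37/85 = 43.5%, the in-house team 76/146 = 52.1% → the in-house team
The junior adjuster wins each claim group but the in-house team wins overall — the comparison reverses. The junior adjuster's claims skew toward complex, which has a lower base rate.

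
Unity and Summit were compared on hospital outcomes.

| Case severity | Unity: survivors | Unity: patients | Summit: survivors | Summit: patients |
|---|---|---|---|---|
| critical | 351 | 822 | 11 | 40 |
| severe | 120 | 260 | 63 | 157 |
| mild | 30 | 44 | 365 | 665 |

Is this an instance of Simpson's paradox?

Yes

Critical: Unity 351/822 = 42.7%, Summit 11/40 = 27.5% → Unity
Severe: Unity 120/260 = 46.2%, Summit 63/157 = 40.1% → Unity
Mild: Unity 30/44 = 68.2%, Summit 365/665 = 54.9% → Unity
Overall: Unity 501/1126 = 44.5%, Summit 439/862 = 50.9% → Summit
Unity wins each case group but Summit wins overall — the comparison reverses. Unity's patients skew toward critical, which has a lower base rate.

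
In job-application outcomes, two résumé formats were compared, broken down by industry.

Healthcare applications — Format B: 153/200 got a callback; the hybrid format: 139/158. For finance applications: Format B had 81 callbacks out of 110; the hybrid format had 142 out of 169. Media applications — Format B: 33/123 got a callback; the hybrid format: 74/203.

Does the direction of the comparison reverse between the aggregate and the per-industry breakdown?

No

Healthcare: Format B 153/200 = 76.5%, the hybrid format 139/158 = 88.0% → the hybrid format
Finance: Format B 81/110 = 73.6%, the hybrid format 142/169 = 84.0% → the hybrid format
Media: Format B 33/123 = 26.8%, the hybrid format 74/203 = 36.5% → the hybrid format
Overall: Format B 267/433 = 61.7%, the hybrid format 355/530 = 67.0% → the hybrid format
The hybrid format wins overall and in every industry group — no reversal.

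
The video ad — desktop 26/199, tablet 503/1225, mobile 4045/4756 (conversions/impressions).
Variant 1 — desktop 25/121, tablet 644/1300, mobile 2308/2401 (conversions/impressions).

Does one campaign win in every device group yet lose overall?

Desktop: the video ad 26/199 = 13.1%, Variant 1 25/121 = 20.7% → Variant 1
Tablet: the video ad 503/1225 = 41.1%, Variant 1 644/1300 = 49.5% → Variant 1
Mobile: the video ad 4045/4756 = 85.1%, Variant 1 2308/2401 = 96.1% → Variant 1
Overall: the video ad 4574/6180 = 74.0%, Variant 1 2977/3822 = 77.9% → Variant 1
Variant 1 wins overall and in every device group — no reversal.

No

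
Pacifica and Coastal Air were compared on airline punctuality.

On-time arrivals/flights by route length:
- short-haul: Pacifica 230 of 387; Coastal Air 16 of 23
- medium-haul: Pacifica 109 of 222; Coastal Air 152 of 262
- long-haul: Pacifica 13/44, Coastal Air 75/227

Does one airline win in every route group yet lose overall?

Yes

Short-haul: Pacifica 230/387 = 59.4%, Coastal Air 16/23 = 69.6% → Coastal Air
Medium-haul: Pacifica 109/222 = 49.1%, Coastal Air 152/262 = 58.0% → Coastal Air
Long-haul: Pacifica 13/44 = 29.5%, Coastal Air 75/227 = 33.0% → Coastal Air
Overall: Pacifica 352/653 = 53.9%, Coastal Air 243/512 = 47.5% → Pacifica
Coastal Air wins each route group but Pacifica wins overall — the comparison reverses. Coastal Air's flights skew toward long-haul, which has a lower base rate.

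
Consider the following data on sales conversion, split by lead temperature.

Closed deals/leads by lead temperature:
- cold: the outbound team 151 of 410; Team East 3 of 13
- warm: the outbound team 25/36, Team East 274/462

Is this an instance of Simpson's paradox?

Yes

Cold: the outbound team 151/410 = 36.8%, Team East 3/13 = 23.1% → the outbound team
Warm: the outbound team 25/36 = 69.4%, Team East 274/462 = 59.3% → the outbound team
Overall: the outbound team 176/446 = 39.5%, Team East 277/475 = 58.3% → Team East
The outbound team wins each lead group but Team East wins overall — the comparison reverses. The outbound team's leads skew toward cold, which has a lower base rate.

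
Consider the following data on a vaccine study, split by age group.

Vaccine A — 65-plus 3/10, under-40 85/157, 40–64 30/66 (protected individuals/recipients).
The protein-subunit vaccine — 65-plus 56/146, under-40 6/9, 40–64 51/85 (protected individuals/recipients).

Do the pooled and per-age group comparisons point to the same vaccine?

65-plus: Vaccine A 3/10 = 30.0%, the protein-subunit vaccine 56/146 = 38.4% → the protein-subunit vaccine
Under-40: Vaccine A 85/157 = 54.1%, the protein-subunit vaccine 6/9 = 66.7% → the protein-subunit vaccine
40–64: Vaccine A 30/66 = 45.5%, the protein-subunit vaccine 51/85 = 60.0% → the protein-subunit vaccine
Overall: Vaccine A 118/233 = 50.6%, the protein-subunit vaccine 113/240 = 47.1% → Vaccine A
The protein-subunit vaccine wins each age group but Vaccine A wins overall — the comparison reverses. The protein-subunit vaccine's recipients skew toward 65-plus, which has a lower base rate.

No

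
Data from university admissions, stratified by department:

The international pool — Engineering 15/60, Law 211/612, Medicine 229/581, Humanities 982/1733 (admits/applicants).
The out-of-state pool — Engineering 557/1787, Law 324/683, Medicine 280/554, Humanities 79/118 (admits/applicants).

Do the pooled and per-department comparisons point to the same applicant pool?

No

Engineering: the international pool 15/60 = 25.0%, the out-of-state pool 557/1787 = 31.2% → the out-of-state pool
Law: the international pool 211/612 = 34.5%, the out-of-state pool 324/683 = 47.4% → the out-of-state pool
Medicine: the international pool 229/581 = 39.4%, the out-of-state pool 280/554 = 50.5% → the out-of-state pool
Humanities: the international pool 982/1733 = 56.7%, the out-of-state pool 79/118 = 66.9% → the out-of-state pool
Overall: the international pool 1437/2986 = 48.1%, the out-of-state pool 1240/3142 = 39.5% → the international pool
The out-of-state pool wins each department group but the international pool wins overall — the comparison reverses. The out-of-state pool's applicants skew toward Engineering, which has a lower base rate.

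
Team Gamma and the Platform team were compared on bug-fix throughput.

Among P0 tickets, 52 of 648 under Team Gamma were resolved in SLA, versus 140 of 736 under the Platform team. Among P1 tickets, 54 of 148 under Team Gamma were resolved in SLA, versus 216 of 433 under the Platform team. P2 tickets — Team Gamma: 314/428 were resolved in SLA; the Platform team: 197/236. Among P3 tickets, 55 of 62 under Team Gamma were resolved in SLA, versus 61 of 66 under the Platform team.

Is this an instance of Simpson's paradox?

No

P0: Team Gamma 52/648 = 8.0%, the Platform team 140/736 = 19.0% → the Platform team
P1: Team Gamma 54/148 = 36.5%, the Platform team 216/433 = 49.9% → the Platform team
P2: Team Gamma 314/428 = 73.4%, the Platform team 197/236 = 83.5% → the Platform team
P3: Team Gamma 55/62 = 88.7%, the Platform team 61/66 = 92.4% → the Platform team
Overall: Team Gamma 475/1286 = 36.9%, the Platform team 614/1471 = 41.7% → the Platform team
The Platform team wins overall and in every ticket group — no reversal.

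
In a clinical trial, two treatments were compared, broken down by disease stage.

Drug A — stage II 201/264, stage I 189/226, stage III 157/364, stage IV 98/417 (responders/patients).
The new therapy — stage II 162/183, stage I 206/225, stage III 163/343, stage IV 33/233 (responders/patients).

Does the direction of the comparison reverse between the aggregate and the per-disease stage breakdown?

Stage II: Drug A 201/264 = 76.1%, the new therapy 162/183 = 88.5% → the new therapy
Stage I: Drug A 189/226 = 83.6%, the new therapy 206/225 = 91.6% → the new therapy
Stage III: Drug A 157/364 = 43.1%, the new therapy 163/343 = 47.5% → the new therapy
Stage IV: Drug A 98/417 = 23.5%, the new therapy 33/233 = 14.2% → Drug A
Overall: Drug A 645/1271 = 50.7%, the new therapy 564/984 = 57.3% → the new therapy
Neither sweeps: Drug A wins 1 of 4 groups, the new therapy wins 3. The new therapy wins overall but not every group — no Simpson reversal.

No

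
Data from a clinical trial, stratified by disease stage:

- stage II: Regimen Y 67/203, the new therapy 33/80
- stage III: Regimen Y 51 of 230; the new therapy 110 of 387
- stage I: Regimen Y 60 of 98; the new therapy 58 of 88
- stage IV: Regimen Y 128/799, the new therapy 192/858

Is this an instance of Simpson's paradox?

Stage II: Regimen Y 67/203 = 33.0%, the new therapy 33/80 = 41.2% → the new therapy
Stage III: Regimen Y 51/230 = 22.2%, the new therapy 110/387 = 28.4% → the new therapy
Stage I: Regimen Y 60/98 = 61.2%, the new therapy 58/88 = 65.9% → the new therapy
Stage IV: Regimen Y 128/799 = 16.0%, the new therapy 192/858 = 22.4% → the new therapy
Overall: Regimen Y 306/1330 = 23.0%, the new therapy 393/1413 = 27.8% → the new therapy
The new therapy wins overall and in every disease group — no reversal.

No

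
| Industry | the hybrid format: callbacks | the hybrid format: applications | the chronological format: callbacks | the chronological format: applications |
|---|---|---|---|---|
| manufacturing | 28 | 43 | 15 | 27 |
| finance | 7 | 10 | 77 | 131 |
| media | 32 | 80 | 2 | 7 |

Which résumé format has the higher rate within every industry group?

Manufacturing: the hybrid format 28/43 = 65.1%, the chronological format 15/27 = 55.6% → the hybrid format
Finance: the hybrid format 7/10 = 70.0%, the chronological format 77/131 = 58.8% → the hybrid format
Media: the hybrid format 32/80 = 40.0%, the chronological format 2/7 = 28.6% → the hybrid format
The hybrid format has the higher rate in all 3 groups.

the hybrid format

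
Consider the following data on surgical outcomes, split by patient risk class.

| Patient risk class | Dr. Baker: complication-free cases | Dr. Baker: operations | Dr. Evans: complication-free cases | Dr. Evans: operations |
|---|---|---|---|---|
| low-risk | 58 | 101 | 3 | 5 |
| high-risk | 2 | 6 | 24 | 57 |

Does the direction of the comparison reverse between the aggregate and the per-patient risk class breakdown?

Yes

Low-risk: Dr. Baker 58/101 = 57.4%, Dr. Evans 3/5 = 60.0% → Dr. Evans
High-risk: Dr. Baker 2/6 = 33.3%, Dr. Evans 24/57 = 42.1% → Dr. Evans
Overall: Dr. Baker 60/107 = 56.1%, Dr. Evans 27/62 = 43.5% → Dr. Baker
Dr. Evans wins each patient risk group but Dr. Baker wins overall — the comparison reverses. Dr. Evans's operations skew toward high-risk, which has a lower base rate.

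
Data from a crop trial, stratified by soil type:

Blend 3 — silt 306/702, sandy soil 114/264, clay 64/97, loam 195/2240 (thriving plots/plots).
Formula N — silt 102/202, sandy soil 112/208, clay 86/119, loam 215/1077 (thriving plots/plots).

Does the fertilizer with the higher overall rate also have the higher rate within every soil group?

Yes

Silt: Blend 3 306/702 = 43.6%, Formula N 102/202 = 50.5% → Formula N
Sandy soil: Blend 3 114/264 = 43.2%, Formula N 112/208 = 53.8% → Formula N
Clay: Blend 3 64/97 = 66.0%, Formula N 86/119 = 72.3% → Formula N
Loam: Blend 3 195/2240 = 8.7%, Formula N 215/1077 = 20.0% → Formula N
Overall: Blend 3 679/3303 = 20.6%, Formula N 515/1606 = 32.1% → Formula N
Formula N wins overall and in every soil group — no reversal.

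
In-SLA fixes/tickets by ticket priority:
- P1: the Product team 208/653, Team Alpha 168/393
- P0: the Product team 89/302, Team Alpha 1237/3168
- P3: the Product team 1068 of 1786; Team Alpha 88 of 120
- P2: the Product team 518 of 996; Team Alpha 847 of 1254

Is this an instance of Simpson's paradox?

Yes

P1: the Product team 208/653 = 31.9%, Team Alpha 168/393 = 42.7% → Team Alpha
P0: the Product team 89/302 = 29.5%, Team Alpha 1237/3168 = 39.0% → Team Alpha
P3: the Product team 1068/1786 = 59.8%, Team Alpha 88/120 = 73.3% → Team Alpha
P2: the Product team 518/996 = 52.0%, Team Alpha 847/1254 = 67.5% → Team Alpha
Overall: the Product team 1883/3737 = 50.4%, Team Alpha 2340/4935 = 47.4% → the Product team
Team Alpha wins each ticket group but the Product team wins overall — the comparison reverses. Team Alpha's tickets skew toward P0, which has a lower base rate.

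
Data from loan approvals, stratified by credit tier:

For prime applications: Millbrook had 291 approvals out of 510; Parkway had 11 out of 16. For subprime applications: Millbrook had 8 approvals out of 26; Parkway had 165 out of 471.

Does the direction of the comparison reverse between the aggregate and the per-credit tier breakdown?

Yes

Prime: Millbrook 291/510 = 57.1%, Parkway 11/16 = 68.8% → Parkway
Subprime: Millbrook 8/26 = 30.8%, Parkway 165/471 = 35.0% → Parkway
Overall: Millbrook 299/536 = 55.8%, Parkway 176/487 = 36.1% → Millbrook
Parkway wins each credit group but Millbrook wins overall — the comparison reverses. Parkway's applications skew toward subprime, which has a lower base rate.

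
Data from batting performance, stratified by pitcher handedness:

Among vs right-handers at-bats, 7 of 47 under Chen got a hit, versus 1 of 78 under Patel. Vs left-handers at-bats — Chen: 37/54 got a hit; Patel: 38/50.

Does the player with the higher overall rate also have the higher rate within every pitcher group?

No

Vs right-handers: Chen 7/47 = 14.9%, Patel 1/78 = 1.3% → Chen
Vs left-handers: Chen 37/54 = 68.5%, Patel 38/50 = 76.0% → Patel
Overall: Chen 44/101 = 43.6%, Patel 39/128 = 30.5% → Chen
Neither sweeps: Chen wins 1 of 2 groups, Patel wins 1. Chen wins overall but not every group — no Simpson reversal.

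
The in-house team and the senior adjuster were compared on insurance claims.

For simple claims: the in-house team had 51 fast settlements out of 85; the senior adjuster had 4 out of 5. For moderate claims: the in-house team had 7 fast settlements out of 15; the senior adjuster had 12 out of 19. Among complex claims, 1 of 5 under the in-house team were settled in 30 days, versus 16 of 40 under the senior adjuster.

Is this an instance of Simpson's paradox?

Simple: the in-house team 51/85 = 60.0%, the senior adjuster 4/5 = 80.0% → the senior adjuster
Moderate: the in-house team 7/15 = 46.7%, the senior adjuster 12/19 = 63.2% → the senior adjuster
Complex: the in-house team 1/5 = 20.0%, the senior adjuster 16/40 = 40.0% → the senior adjuster
Overall: the in-house team 59/105 = 56.2%, the senior adjuster 32/64 = 50.0% → the in-house team
The senior adjuster wins each claim group but the in-house team wins overall — the comparison reverses. The senior adjuster's claims skew toward complex, which has a lower base rate.

Yes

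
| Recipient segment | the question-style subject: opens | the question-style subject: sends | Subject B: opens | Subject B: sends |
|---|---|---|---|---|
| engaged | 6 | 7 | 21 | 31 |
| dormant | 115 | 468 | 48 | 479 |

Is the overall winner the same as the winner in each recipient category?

Yes

Engaged: the question-style subject 6/7 = 85.7%, Subject B 21/31 = 67.7% → the question-style subject
Dormant: the question-style subject 115/468 = 24.6%, Subject B 48/479 = 10.0% → the question-style subject
Overall: the question-style subject 121/475 = 25.5%, Subject B 69/510 = 13.5% → the question-style subject
The question-style subject wins overall and in every recipient group — no reversal.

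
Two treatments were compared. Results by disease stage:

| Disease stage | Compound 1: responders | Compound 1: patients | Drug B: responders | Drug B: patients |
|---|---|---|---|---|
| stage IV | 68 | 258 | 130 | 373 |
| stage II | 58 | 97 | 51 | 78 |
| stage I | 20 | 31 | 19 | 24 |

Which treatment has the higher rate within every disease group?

Stage IV: Compound 1 68/258 = 26.4%, Drug B 130/373 = 34.9% → Drug B
Stage II: Compound 1 58/97 = 59.8%, Drug B 51/78 = 65.4% → Drug B
Stage I: Compound 1 20/31 = 64.5%, Drug B 19/24 = 79.2% → Drug B
Drug B has the higher rate in all 3 groups.

Drug B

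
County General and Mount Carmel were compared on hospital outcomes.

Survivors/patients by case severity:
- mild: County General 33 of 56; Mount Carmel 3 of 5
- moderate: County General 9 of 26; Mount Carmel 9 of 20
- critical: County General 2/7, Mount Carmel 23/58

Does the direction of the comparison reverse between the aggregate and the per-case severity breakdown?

Yes

Mild: County General 33/56 = 58.9%, Mount Carmel 3/5 = 60.0% → Mount Carmel
Moderate: County General 9/26 = 34.6%, Mount Carmel 9/20 = 45.0% → Mount Carmel
Critical: County General 2/7 = 28.6%, Mount Carmel 23/58 = 39.7% → Mount Carmel
Overall: County General 44/89 = 49.4%, Mount Carmel 35/83 = 42.2% → County General
Mount Carmel wins each case group but County General wins overall — the comparison reverses. Mount Carmel's patients skew toward critical, which has a lower base rate.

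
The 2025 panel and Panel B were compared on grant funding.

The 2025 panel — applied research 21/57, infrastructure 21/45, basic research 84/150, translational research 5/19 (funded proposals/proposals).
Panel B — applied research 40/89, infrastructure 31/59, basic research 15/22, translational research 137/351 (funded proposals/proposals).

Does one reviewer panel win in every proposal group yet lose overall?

Applied research: the 2025 panel 21/57 = 36.8%, Panel B 40/89 = 44.9% → Panel B
Infrastructure: the 2025 panel 21/45 = 46.7%, Panel B 31/59 = 52.5% → Panel B
Basic research: the 2025 panel 84/150 = 56.0%, Panel B 15/22 = 68.2% → Panel B
Translational research: the 2025 panel 5/19 = 26.3%, Panel B 137/351 = 39.0% → Panel B
Overall: the 2025 panel 131/271 = 48.3%, Panel B 223/521 = 42.8% → the 2025 panel
Panel B wins each proposal group but the 2025 panel wins overall — the comparison reverses. Panel B's proposals skew toward translational research, which has a lower base rate.

Yes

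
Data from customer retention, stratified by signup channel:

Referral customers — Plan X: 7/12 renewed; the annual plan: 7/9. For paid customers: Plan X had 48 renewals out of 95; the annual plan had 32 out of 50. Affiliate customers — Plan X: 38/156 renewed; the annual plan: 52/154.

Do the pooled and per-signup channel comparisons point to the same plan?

Yes

Referral: Plan X 7/12 = 58.3%, the annual plan 7/9 = 77.8% → the annual plan
Paid: Plan X 48/95 = 50.5%, the annual plan 32/50 = 64.0% → the annual plan
Affiliate: Plan X 38/156 = 24.4%, the annual plan 52/154 = 33.8% → the annual plan
Overall: Plan X 93/263 = 35.4%, the annual plan 91/213 = 42.7% → the annual plan
The annual plan wins overall and in every signup group — no reversal.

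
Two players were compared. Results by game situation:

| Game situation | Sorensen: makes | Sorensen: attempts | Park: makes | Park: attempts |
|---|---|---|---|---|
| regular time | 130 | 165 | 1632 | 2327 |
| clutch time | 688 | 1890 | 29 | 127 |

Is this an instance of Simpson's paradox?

Regular time: Sorensen 130/165 = 78.8%, Park 1632/2327 = 70.1% → Sorensen
Clutch time: Sorensen 688/1890 = 36.4%, Park 29/127 = 22.8% → Sorensen
Overall: Sorensen 818/2055 = 39.8%, Park 1661/2454 = 67.7% → Park
Sorensen wins each game group but Park wins overall — the comparison reverses. Sorensen's attempts skew toward clutch time, which has a lower base rate.

Yes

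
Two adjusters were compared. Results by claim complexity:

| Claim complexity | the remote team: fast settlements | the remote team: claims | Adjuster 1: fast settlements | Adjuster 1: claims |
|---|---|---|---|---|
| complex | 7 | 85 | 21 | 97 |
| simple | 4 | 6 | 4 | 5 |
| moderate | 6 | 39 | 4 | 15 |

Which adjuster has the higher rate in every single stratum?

Adjuster 1

Complex: the remote team 7/85 = 8.2%, Adjuster 1 21/97 = 21.6% → Adjuster 1
Simple: the remote team 4/6 = 66.7%, Adjuster 1 4/5 = 80.0% → Adjuster 1
Moderate: the remote team 6/39 = 15.4%, Adjuster 1 4/15 = 26.7% → Adjuster 1
Adjuster 1 has the higher rate in all 3 groups.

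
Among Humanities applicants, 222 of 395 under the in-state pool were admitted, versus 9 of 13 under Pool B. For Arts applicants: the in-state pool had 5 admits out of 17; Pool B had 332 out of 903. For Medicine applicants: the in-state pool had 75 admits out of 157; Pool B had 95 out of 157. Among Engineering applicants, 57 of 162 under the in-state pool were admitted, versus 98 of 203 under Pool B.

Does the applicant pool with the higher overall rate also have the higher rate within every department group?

No

Humanities: the in-state pool 222/395 = 56.2%, Pool B 9/13 = 69.2% → Pool B
Arts: the in-state pool 5/17 = 29.4%, Pool B 332/903 = 36.8% → Pool B
Medicine: the in-state pool 75/157 = 47.8%, Pool B 95/157 = 60.5% → Pool B
Engineering: the in-state pool 57/162 = 35.2%, Pool B 98/203 = 48.3% → Pool B
Overall: the in-state pool 359/731 = 49.1%, Pool B 534/1276 = 41.8% → the in-state pool
Pool B wins each department group but the in-state pool wins overall — the comparison reverses. Pool B's applicants skew toward Arts, which has a lower base rate.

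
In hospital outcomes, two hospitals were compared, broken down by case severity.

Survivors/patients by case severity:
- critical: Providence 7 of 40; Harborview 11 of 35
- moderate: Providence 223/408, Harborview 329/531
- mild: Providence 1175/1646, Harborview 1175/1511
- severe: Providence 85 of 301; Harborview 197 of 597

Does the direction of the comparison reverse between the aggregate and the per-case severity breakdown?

Critical: Providence 7/40 = 17.5%, Harborview 11/35 = 31.4% → Harborview
Moderate: Providence 223/408 = 54.7%, Harborview 329/531 = 62.0% → Harborview
Mild: Providence 1175/1646 = 71.4%, Harborview 1175/1511 = 77.8% → Harborview
Severe: Providence 85/301 = 28.2%, Harborview 197/597 = 33.0% → Harborview
Overall: Providence 1490/2395 = 62.2%, Harborview 1712/2674 = 64.0% → Harborview
Harborview wins overall and in every case group — no reversal.

No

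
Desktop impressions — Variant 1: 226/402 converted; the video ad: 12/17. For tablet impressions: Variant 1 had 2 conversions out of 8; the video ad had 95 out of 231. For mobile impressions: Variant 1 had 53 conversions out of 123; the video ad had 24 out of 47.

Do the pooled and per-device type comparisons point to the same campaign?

No

Desktop: Variant 1 226/402 = 56.2%, the video ad 12/17 = 70.6% → the video ad
Tablet: Variant 1 2/8 = 25.0%, the video ad 95/231 = 41.1% → the video ad
Mobile: Variant 1 53/123 = 43.1%, the video ad 24/47 = 51.1% → the video ad
Overall: Variant 1 281/533 = 52.7%, the video ad 131/295 = 44.4% → Variant 1
The video ad wins each device group but Variant 1 wins overall — the comparison reverses. The video ad's impressions skew toward tablet, which has a lower base rate.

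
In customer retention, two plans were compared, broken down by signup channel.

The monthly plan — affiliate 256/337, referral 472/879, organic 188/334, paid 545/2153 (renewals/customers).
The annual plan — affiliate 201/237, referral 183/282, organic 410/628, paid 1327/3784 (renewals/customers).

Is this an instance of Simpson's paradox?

Affiliate: the monthly plan 256/337 = 76.0%, the annual plan 201/237 = 84.8% → the annual plan
Referral: the monthly plan 472/879 = 53.7%, the annual plan 183/282 = 64.9% → the annual plan
Organic: the monthly plan 188/334 = 56.3%, the annual plan 410/628 = 65.3% → the annual plan
Paid: the monthly plan 545/2153 = 25.3%, the annual plan 1327/3784 = 35.1% → the annual plan
Overall: the monthly plan 1461/3703 = 39.5%, the annual plan 2121/4931 = 43.0% → the annual plan
The annual plan wins overall and in every signup group — no reversal.

No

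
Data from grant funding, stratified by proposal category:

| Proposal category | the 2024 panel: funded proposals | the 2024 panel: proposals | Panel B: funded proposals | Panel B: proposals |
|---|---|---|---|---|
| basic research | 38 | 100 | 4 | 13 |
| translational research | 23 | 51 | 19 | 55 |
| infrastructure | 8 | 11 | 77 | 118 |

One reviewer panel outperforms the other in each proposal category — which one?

Basic research: the 2024 panel 38/100 = 38.0%, Panel B 4/13 = 30.8% → the 2024 panel
Translational research: the 2024 panel 23/51 = 45.1%, Panel B 19/55 = 34.5% → the 2024 panel
Infrastructure: the 2024 panel 8/11 = 72.7%, Panel B 77/118 = 65.3% → the 2024 panel
The 2024 panel has the higher rate in all 3 groups.

the 2024 panel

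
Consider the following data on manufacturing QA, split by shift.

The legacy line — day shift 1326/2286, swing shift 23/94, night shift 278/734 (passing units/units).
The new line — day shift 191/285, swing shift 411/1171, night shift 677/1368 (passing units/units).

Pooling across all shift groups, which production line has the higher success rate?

the legacy line

Day shift: the legacy line 1326/2286 = 58.0%, the new line 191/285 = 67.0% → the new line
Swing shift: the legacy line 23/94 = 24.5%, the new line 411/1171 = 35.1% → the new line
Night shift: the legacy line 278/734 = 37.9%, the new line 677/1368 = 49.5% → the new line
Overall: the legacy line 1627/3114 = 52.2%, the new line 1279/2824 = 45.3% → the legacy line
(The new line wins every shift group but the legacy line wins overall — the new line's units skew toward the low-rate swing shift group.)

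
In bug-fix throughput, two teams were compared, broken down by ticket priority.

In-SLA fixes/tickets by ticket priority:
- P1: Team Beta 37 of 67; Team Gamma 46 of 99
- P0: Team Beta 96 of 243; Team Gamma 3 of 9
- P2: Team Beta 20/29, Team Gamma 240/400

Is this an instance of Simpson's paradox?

Yes

P1: Team Beta 37/67 = 55.2%, Team Gamma 46/99 = 46.5% → Team Beta
P0: Team Beta 96/243 = 39.5%, Team Gamma 3/9 = 33.3% → Team Beta
P2: Team Beta 20/29 = 69.0%, Team Gamma 240/400 = 60.0% → Team Beta
Overall: Team Beta 153/339 = 45.1%, Team Gamma 289/508 = 56.9% → Team Gamma
Team Beta wins each ticket group but Team Gamma wins overall — the comparison reverses. Team Beta's tickets skew toward P0, which has a lower base rate.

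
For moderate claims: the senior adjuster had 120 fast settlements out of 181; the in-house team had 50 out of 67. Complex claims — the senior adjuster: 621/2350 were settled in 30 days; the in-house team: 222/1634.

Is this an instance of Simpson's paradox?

No

Moderate: the senior adjuster 120/181 = 66.3%, the in-house team 50/67 = 74.6% → the in-house team
Complex: the senior adjuster 621/2350 = 26.4%, the in-house team 222/1634 = 13.6% → the senior adjuster
Overall: the senior adjuster 741/2531 = 29.3%, the in-house team 272/1701 = 16.0% → the senior adjuster
Neither sweeps: the senior adjuster wins 1 of 2 groups, the in-house team wins 1. The senior adjuster wins overall but not every group — no Simpson reversal.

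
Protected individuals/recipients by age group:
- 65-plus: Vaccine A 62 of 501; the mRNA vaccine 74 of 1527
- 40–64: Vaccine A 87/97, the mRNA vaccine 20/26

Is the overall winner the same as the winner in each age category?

Yes

65-plus: Vaccine A 62/501 = 12.4%, the mRNA vaccine 74/1527 = 4.8% → Vaccine A
40–64: Vaccine A 87/97 = 89.7%, the mRNA vaccine 20/26 = 76.9% → Vaccine A
Overall: Vaccine A 149/598 = 24.9%, the mRNA vaccine 94/1553 = 6.1% → Vaccine A
Vaccine A wins overall and in every age group — no reversal.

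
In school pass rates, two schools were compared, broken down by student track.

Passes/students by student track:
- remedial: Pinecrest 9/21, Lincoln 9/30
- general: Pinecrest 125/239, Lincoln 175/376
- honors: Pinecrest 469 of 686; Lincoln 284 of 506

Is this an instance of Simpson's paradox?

Remedial: Pinecrest 9/21 = 42.9%, Lincoln 9/30 = 30.0% → Pinecrest
General: Pinecrest 125/239 = 52.3%, Lincoln 175/376 = 46.5% → Pinecrest
Honors: Pinecrest 469/686 = 68.4%, Lincoln 284/506 = 56.1% → Pinecrest
Overall: Pinecrest 603/946 = 63.7%, Lincoln 468/912 = 51.3% → Pinecrest
Pinecrest wins overall and in every student group — no reversal.

No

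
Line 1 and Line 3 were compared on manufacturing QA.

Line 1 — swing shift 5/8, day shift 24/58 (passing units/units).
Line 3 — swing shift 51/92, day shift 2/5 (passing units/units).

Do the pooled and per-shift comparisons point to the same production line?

No

Swing shift: Line 1 5/8 = 62.5%, Line 3 51/92 = 55.4% → Line 1
Day shift: Line 1 24/58 = 41.4%, Line 3 2/5 = 40.0% → Line 1
Overall: Line 1 29/66 = 43.9%, Line 3 53/97 = 54.6% → Line 3
Line 1 wins each shift group but Line 3 wins overall — the comparison reverses. Line 1's units skew toward day shift, which has a lower base rate.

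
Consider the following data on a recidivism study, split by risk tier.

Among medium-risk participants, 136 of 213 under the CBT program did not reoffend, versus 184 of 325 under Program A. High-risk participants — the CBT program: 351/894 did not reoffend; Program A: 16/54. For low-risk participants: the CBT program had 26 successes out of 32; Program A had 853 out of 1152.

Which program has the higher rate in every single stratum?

Medium-risk: the CBT program 136/213 = 63.8%, Program A 184/325 = 56.6% → the CBT program
High-risk: the CBT program 351/894 = 39.3%, Program A 16/54 = 29.6% → the CBT program
Low-risk: the CBT program 26/32 = 81.2%, Program A 853/1152 = 74.0% → the CBT program
The CBT program has the higher rate in all 3 groups.

the CBT program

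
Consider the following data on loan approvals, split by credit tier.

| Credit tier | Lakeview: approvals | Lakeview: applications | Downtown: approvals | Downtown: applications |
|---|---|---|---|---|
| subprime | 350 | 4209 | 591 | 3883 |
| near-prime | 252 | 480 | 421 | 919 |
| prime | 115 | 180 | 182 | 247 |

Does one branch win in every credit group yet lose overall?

Subprime: Lakeview 350/4209 = 8.3%, Downtown 591/3883 = 15.2% → Downtown
Near-prime: Lakeview 252/480 = 52.5%, Downtown 421/919 = 45.8% → Lakeview
Prime: Lakeview 115/180 = 63.9%, Downtown 182/247 = 73.7% → Downtown
Overall: Lakeview 717/4869 = 14.7%, Downtown 1194/5049 = 23.6% → Downtown
Neither sweeps: Lakeview wins 1 of 3 groups, Downtown wins 2. Downtown wins overall but not every group — no Simpson reversal.

No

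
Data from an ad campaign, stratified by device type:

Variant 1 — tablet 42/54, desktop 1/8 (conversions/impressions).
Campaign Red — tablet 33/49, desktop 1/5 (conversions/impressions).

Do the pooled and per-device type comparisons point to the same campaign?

Tablet: Variant 1 42/54 = 77.8%, Campaign Red 33/49 = 67.3% → Variant 1
Desktop: Variant 1 1/8 = 12.5%, Campaign Red 1/5 = 20.0% → Campaign Red
Overall: Variant 1 43/62 = 69.4%, Campaign Red 34/54 = 63.0% → Variant 1
Neither sweeps: Variant 1 wins 1 of 2 groups, Campaign Red wins 1. Variant 1 wins overall but not every group — no Simpson reversal.

No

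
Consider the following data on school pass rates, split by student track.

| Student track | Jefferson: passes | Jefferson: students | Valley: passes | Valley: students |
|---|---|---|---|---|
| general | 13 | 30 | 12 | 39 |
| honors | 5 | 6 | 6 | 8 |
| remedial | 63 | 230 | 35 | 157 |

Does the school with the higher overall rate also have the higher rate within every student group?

Yes

General: Jefferson 13/30 = 43.3%, Valley 12/39 = 30.8% → Jefferson
Honors: Jefferson 5/6 = 83.3%, Valley 6/8 = 75.0% → Jefferson
Remedial: Jefferson 63/230 = 27.4%, Valley 35/157 = 22.3% → Jefferson
Overall: Jefferson 81/266 = 30.5%, Valley 53/204 = 26.0% → Jefferson
Jefferson wins overall and in every student group — no reversal.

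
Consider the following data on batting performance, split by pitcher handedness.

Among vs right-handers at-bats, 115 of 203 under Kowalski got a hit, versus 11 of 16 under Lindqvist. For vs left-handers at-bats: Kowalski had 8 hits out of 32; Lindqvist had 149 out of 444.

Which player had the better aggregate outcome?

Vs right-handers: Kowalski 115/203 = 56.7%, Lindqvist 11/16 = 68.8% → Lindqvist
Vs left-handers: Kowalski 8/32 = 25.0%, Lindqvist 149/444 = 33.6% → Lindqvist
Overall: Kowalski 123/235 = 52.3%, Lindqvist 160/460 = 34.8% → Kowalski
(Lindqvist wins every pitcher group but Kowalski wins overall — Lindqvist's at-bats skew toward the low-rate vs left-handers group.)

Kowalski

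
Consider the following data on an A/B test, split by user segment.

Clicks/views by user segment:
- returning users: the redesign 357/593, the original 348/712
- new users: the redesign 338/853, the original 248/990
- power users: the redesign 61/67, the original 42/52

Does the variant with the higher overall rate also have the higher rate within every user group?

Yes

Returning users: the redesign 357/593 = 60.2%, the original 348/712 = 48.9% → the redesign
New users: the redesign 338/853 = 39.6%, the original 248/990 = 25.1% → the redesign
Power users: the redesign 61/67 = 91.0%, the original 42/52 = 80.8% → the redesign
Overall: the redesign 756/1513 = 50.0%, the original 638/1754 = 36.4% → the redesign
The redesign wins overall and in every user group — no reversal.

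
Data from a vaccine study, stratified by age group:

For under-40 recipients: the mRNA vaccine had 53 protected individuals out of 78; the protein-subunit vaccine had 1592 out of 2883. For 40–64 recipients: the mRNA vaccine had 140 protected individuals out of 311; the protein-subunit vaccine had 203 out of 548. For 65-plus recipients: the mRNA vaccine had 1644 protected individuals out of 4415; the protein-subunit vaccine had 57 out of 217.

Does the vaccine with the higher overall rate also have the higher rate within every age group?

No

Under-40: the mRNA vaccine 53/78 = 67.9%, the protein-subunit vaccine 1592/2883 = 55.2% → the mRNA vaccine
40–64: the mRNA vaccine 140/311 = 45.0%, the protein-subunit vaccine 203/548 = 37.0% → the mRNA vaccine
65-plus: the mRNA vaccine 1644/4415 = 37.2%, the protein-subunit vaccine 57/217 = 26.3% → the mRNA vaccine
Overall: the mRNA vaccine 1837/4804 = 38.2%, the protein-subunit vaccine 1852/3648 = 50.8% → the protein-subunit vaccine
The mRNA vaccine wins each age group but the protein-subunit vaccine wins overall — the comparison reverses. The mRNA vaccine's recipients skew toward 65-plus, which has a lower base rate.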